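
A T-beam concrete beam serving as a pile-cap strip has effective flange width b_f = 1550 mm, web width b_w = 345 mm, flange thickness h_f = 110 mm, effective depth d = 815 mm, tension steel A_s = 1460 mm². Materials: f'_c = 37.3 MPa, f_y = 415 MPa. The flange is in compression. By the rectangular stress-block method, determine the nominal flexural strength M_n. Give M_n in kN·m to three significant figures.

M_n ≈ 490 kN·m

Tension: T = A_s f_y = 1460 × 415 = 605900 N.
Try a within the flange: a = T/(0.85 f'_c b_f) = 605900/(0.85 × 37.3 × 1550) = 12.33 mm.
Since a = 12.33 ≤ h_f = 110 mm, the stress block lies entirely in the flange; analyse as a rectangular beam of width b_f.
M_n = T(d − a/2) = 605900 × (815 − 6.165) = 490.07 × 10⁶ N·mm.
M_n = 490.07 kN·m.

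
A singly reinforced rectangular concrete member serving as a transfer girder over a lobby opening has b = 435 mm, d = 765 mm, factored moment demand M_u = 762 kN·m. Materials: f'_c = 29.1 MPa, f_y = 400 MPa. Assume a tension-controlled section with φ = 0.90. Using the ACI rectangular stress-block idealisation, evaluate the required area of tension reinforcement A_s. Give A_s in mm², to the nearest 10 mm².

A_s ≈ 2980 mm²

M_n = M_u/φ = 762/0.90 = 846.667 kN·m.
With M_n = 0.85 f'_c a b (d − a/2), solve the quadratic for a:
a = d − √(d² − 2M_n/(0.85 f'_c b)) = 765 − √(765² − 2 × 846.667×10⁶/(0.85 × 29.1 × 435)) = 110.90 mm.
A_s = 0.85 f'_c a b / f_y = 0.85 × 29.1 × 110.90 × 435 / 400 = 2983.1 mm².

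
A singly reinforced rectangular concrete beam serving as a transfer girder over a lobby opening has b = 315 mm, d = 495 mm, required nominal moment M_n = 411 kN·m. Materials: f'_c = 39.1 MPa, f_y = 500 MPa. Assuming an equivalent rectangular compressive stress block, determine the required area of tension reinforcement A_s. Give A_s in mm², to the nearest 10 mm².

A_s ≈ 1820 mm²

With M_n = 0.85 f'_c a b (d − a/2), solve the quadratic for a:
a = d − √(d² − 2M_n/(0.85 f'_c b)) = 495 − √(495² − 2 × 411×10⁶/(0.85 × 39.1 × 315)) = 86.95 mm.
A_s = 0.85 f'_c a b / f_y = 0.85 × 39.1 × 86.95 × 315 / 500 = 1820.6 mm².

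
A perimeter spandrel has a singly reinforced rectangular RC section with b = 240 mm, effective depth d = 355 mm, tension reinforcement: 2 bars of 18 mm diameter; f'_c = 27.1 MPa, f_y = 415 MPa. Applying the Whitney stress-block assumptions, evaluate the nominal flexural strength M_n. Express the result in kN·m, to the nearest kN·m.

M_n ≈ 71 kN·m

A_s = 2 × 254 = 508 mm².
T = A_s f_y = 508 × 415 = 210820 N = 210.82 kN.
From C = T: a = T/(0.85 f'_c b) = 210820/(0.85 × 27.1 × 240) = 38.13 mm.
M_n = T(d − a/2) = 210.82 kN × (355 − 19.065) mm = 70.82 kN·m.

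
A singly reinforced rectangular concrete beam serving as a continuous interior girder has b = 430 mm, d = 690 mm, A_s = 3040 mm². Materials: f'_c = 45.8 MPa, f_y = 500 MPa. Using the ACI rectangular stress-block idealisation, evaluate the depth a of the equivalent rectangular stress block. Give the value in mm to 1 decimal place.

a ≈ 90.8 mm

T = A_s f_y = 3040 × 500 = 1520000 N = 1520 kN.
Setting C = 0.85 f'_c a b equal to T: a = 1520000/(0.85 × 45.8 × 430) = 90.8 mm.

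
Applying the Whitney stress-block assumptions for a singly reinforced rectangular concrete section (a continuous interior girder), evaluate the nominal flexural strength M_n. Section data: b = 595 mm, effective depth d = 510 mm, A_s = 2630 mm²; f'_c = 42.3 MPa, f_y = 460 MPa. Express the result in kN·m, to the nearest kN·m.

T = A_s f_y = 2630 × 460 = 1209800 N = 1209.8 kN.
From C = T: a = T/(0.85 f'_c b) = 1209800/(0.85 × 42.3 × 595) = 56.55 mm.
M_n = T(d − a/2) = 1209.8 kN × (510 − 28.275) mm = 582.79 kN·m.

M_n ≈ 583 kN·m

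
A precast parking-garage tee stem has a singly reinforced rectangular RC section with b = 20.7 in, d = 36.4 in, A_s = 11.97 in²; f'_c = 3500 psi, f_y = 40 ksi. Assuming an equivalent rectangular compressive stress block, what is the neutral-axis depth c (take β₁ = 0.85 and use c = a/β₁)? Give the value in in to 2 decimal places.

T = A_s f_y = 11.97 × 40 = 478.8 kips.
a = T/(0.85 f'_c b) = 478.8/(0.85 × 3.5 × 20.7) = 7.7749 in.
With β₁ = 0.85, c = a/β₁ = 7.7749/0.85 = 9.15 in.

c ≈ 9.15 in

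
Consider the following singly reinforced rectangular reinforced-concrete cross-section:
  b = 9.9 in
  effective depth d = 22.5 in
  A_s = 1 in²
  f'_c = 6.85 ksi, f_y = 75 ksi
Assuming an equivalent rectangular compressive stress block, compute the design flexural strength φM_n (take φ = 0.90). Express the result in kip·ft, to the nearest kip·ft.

T = A_s f_y = 1 × 75 = 75 kips.
a = T/(0.85 f'_c b) = 75/(0.85 × 6.85 × 9.9) = 1.301 in.
M_n = T(d − a/2) = 75 × (22.5 − 0.6505) = 1638.7 kip·in = 1638.7/12 = 136.56 kip·ft.
φM_n = 0.90 × 136.56 = 122.90 kip·ft.

φM_n ≈ 123 kip·ft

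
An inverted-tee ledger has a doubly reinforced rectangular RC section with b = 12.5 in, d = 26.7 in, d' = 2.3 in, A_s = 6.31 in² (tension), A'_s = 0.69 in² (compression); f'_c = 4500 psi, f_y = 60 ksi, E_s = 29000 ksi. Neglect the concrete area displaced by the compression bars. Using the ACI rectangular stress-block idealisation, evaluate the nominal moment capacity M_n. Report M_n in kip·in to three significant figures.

Assume both steels yield.
a = (A_s − A'_s) f_y/(0.85 f'_c b) = (6.31 − 0.69) × 60/(0.85 × 4.5 × 12.5) = 7.053 in.
c = a/β₁ = 7.053/0.825 = 8.549 in; ε'_s = 0.003(c − d')/c = 0.0022 ≥ ε_y = 0.0021, so the compression steel yields.
M_n = (A_s − A'_s) f_y (d − a/2) + A'_s f_y (d − d') = 337.2 × (26.7 − 3.5265) + 41.4 × (26.7 − 2.3) = 7814.1 + 1010.2 = 8824.3 kip·in.

M_n ≈ 8820 kip·in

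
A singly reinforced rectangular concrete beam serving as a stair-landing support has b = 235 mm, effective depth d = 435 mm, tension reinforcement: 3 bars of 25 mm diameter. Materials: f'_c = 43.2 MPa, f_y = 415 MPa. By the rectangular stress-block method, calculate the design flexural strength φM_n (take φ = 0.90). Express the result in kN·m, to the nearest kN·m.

A_s = 3 × 491 = 1473 mm².
T = A_s f_y = 1473 × 415 = 611295 N = 611.295 kN.
From C = T: a = T/(0.85 f'_c b) = 611295/(0.85 × 43.2 × 235) = 70.84 mm.
M_n = T(d − a/2) = 611.295 kN × (435 − 35.42) mm = 244.26 kN·m.
φM_n = 0.90 × 244.26 = 219.83 kN·m.

φM_n ≈ 220 kN·m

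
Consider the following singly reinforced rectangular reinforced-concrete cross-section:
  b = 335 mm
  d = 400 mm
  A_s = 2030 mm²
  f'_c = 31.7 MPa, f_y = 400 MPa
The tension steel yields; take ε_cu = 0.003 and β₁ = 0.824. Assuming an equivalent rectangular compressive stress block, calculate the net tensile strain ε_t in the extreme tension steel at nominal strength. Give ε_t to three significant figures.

a = A_s f_y/(0.85 f'_c b) = 89.96 mm.
β₁ = 0.824, so c = a/β₁ = 89.96/0.824 = 109.17 mm.
From the linear strain diagram with ε_cu = 0.003: ε_t = 0.003 (d − c)/c = 0.003 × (400 − 109.17)/109.17 = 0.00799.
Since ε_t ≥ 0.005, the section is tension-controlled.

ε_t ≈ 0.00799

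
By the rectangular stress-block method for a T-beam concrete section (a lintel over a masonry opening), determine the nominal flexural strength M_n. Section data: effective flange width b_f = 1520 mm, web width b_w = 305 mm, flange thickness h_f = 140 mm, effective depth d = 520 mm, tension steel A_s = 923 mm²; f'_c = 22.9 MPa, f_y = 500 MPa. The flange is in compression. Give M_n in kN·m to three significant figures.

Tension: T = A_s f_y = 923 × 500 = 461500 N.
Try a within the flange: a = T/(0.85 f'_c b_f) = 461500/(0.85 × 22.9 × 1520) = 15.60 mm.
Since a = 15.60 ≤ h_f = 140 mm, the stress block lies entirely in the flange; analyse as a rectangular beam of width b_f.
M_n = T(d − a/2) = 461500 × (520 − 7.8) = 236.38 × 10⁶ N·mm.
M_n = 236.38 kN·m.

M_n ≈ 236 kN·m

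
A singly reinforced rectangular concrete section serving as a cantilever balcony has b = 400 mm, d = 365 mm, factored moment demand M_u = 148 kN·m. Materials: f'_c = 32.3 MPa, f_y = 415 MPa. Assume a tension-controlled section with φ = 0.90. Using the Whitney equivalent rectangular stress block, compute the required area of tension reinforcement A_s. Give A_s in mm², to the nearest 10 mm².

A_s ≈ 1150 mm²

M_n = M_u/φ = 148/0.90 = 164.444 kN·m.
With M_n = 0.85 f'_c a b (d − a/2), solve the quadratic for a:
a = d − √(d² − 2M_n/(0.85 f'_c b)) = 365 − √(365² − 2 × 164.444×10⁶/(0.85 × 32.3 × 400)) = 43.63 mm.
A_s = 0.85 f'_c a b / f_y = 0.85 × 32.3 × 43.63 × 400 / 415 = 1154.6 mm².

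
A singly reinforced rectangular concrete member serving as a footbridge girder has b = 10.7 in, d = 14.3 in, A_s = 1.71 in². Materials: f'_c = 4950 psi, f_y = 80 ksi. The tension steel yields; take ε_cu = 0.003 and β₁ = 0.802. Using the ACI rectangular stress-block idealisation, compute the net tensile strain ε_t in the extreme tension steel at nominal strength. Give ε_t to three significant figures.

a = A_s f_y/(0.85 f'_c b) = 3.039 in.
β₁ = 0.802, so c = a/β₁ = 3.039/0.802 = 3.789 in.
From the linear strain diagram with ε_cu = 0.003: ε_t = 0.003 (d − c)/c = 0.003 × (14.3 − 3.789)/3.789 = 0.00832.
Since ε_t ≥ 0.005, the section is tension-controlled.

ε_t ≈ 0.00832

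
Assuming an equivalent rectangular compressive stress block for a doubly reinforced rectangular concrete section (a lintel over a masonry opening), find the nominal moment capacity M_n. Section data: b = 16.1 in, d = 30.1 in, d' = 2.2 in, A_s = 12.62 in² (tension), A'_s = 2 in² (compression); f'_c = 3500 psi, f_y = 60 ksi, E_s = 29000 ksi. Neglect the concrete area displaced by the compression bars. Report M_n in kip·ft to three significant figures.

Assume both steels yield.
a = (A_s − A'_s) f_y/(0.85 f'_c b) = (12.62 − 2) × 60/(0.85 × 3.5 × 16.1) = 13.303 in.
c = a/β₁ = 13.303/0.85 = 15.651 in; ε'_s = 0.003(c − d')/c = 0.0026 ≥ ε_y = 0.0021, so the compression steel yields.
M_n = (A_s − A'_s) f_y (d − a/2) + A'_s f_y (d − d') = 637.2 × (30.1 − 6.6515) + 120 × (30.1 − 2.2) = 14941.4 + 3348.0 = 18289.4 kip·in = 18289.4/12 = 1524.12 kip·ft.

M_n ≈ 1520 kip·ft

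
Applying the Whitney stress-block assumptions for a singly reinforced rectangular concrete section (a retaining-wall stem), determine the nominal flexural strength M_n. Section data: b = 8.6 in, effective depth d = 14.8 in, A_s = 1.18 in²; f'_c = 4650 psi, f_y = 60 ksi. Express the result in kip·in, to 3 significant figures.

T = A_s f_y = 1.18 × 60 = 70.8 kips.
a = T/(0.85 f'_c b) = 70.8/(0.85 × 4.65 × 8.6) = 2.083 in.
M_n = T(d − a/2) = 70.8 × (14.8 − 1.0415) = 974.1 kip·in.

M_n ≈ 974 kip·in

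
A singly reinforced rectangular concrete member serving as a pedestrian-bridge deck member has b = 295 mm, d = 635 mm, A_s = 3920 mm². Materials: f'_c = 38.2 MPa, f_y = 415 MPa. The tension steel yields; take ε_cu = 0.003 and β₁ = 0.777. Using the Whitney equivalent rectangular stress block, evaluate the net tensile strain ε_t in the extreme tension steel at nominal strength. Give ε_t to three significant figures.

a = A_s f_y/(0.85 f'_c b) = 169.84 mm.
β₁ = 0.777, so c = a/β₁ = 169.84/0.777 = 218.58 mm.
From the linear strain diagram with ε_cu = 0.003: ε_t = 0.003 (d − c)/c = 0.003 × (635 − 218.58)/218.58 = 0.00572.
Since ε_t ≥ 0.005, the section is tension-controlled.

ε_t ≈ 0.00572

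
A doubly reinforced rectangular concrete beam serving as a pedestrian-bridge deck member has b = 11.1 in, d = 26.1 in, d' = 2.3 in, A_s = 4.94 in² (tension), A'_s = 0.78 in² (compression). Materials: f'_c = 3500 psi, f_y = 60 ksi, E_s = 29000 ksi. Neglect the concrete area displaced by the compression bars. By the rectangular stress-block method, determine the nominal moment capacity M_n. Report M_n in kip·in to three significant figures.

Assume both steels yield.
a = (A_s − A'_s) f_y/(0.85 f'_c b) = (4.94 − 0.78) × 60/(0.85 × 3.5 × 11.1) = 7.558 in.
c = a/β₁ = 7.558/0.85 = 8.892 in; ε'_s = 0.003(c − d')/c = 0.0022 ≥ ε_y = 0.0021, so the compression steel yields.
M_n = (A_s − A'_s) f_y (d − a/2) + A'_s f_y (d − d') = 249.6 × (26.1 − 3.779) + 46.8 × (26.1 − 2.3) = 5571.3 + 1113.8 = 6685.1 kip·in.

M_n ≈ 6690 kip·in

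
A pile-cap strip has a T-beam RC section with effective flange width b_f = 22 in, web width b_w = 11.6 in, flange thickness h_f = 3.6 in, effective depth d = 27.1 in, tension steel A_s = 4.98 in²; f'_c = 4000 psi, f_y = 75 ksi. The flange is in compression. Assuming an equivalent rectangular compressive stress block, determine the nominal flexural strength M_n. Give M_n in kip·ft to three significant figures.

Tension: T = A_s f_y = 4.98 × 75 = 373.5 kips.
Try a within the flange: a = T/(0.85 f'_c b_f) = 373.5/(0.85 × 4 × 22) = 4.993 in.
a = 4.993 > h_f = 3.6 in: the block extends into the web. Split into flange-overhang and web parts.
C_f = 0.85 f'_c (b_f − b_w) h_f = 0.85 × 4 × (22 − 11.6) × 3.6 = 127.3 kips.
Remaining web compression depth: a_w = (T − C_f)/(0.85 f'_c b_w) = (373.5 − 127.3)/(0.85 × 4 × 11.6) = 6.242 in.
M_n = C_f(d − h_f/2) + (T − C_f)(d − a_w/2) = 127.3 × (27.1 − 1.8) + 246.2 × (27.1 − 3.121) = 3220.7 + 5903.6 = 9124.3 kip·in.
M_n = 9124.3/12 = 760.36 kip·ft.

M_n ≈ 760 kip·ft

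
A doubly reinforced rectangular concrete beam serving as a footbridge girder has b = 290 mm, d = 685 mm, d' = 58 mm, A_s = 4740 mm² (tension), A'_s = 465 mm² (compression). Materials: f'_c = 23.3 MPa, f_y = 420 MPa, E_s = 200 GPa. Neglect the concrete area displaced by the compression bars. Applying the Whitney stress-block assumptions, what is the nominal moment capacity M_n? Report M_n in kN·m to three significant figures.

Assume both tension and compression steel yield.
Net tension couple steel: A_s − A'_s = 4275 mm².
a = (A_s − A'_s) f_y / (0.85 f'_c b) = 1795500/(0.85 × 23.3 × 290) = 312.62 mm.
c = a/β₁ = 312.62/0.85 = 367.79 mm; ε'_s = 0.003(c − d')/c = 0.0025 ≥ f_y/E_s = 0.0021, so compression steel does yield.
M_n = (A_s − A'_s) f_y (d − a/2) + A'_s f_y (d − d') = [1795500 × (685 − 156.31) + 195300 × (685 − 58)] × 10⁻⁶ = 949.26 + 122.45 = 1071.71 kN·m.

M_n ≈ 1070 kN·m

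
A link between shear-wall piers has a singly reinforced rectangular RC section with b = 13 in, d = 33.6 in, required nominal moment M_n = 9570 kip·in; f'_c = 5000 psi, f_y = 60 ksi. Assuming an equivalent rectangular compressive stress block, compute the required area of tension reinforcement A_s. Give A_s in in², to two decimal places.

From M_n = 0.85 f'_c a b (d − a/2):
a = d − √(d² − 2M_n/(0.85 f'_c b)) = 33.6 − √(33.6² − 2 × 9570/(0.85 × 5 × 13)) = 5.626 in.
A_s = 0.85 f'_c a b / f_y = 0.85 × 5 × 5.626 × 13 / 60 = 5.181 in².

A_s ≈ 5.18 in²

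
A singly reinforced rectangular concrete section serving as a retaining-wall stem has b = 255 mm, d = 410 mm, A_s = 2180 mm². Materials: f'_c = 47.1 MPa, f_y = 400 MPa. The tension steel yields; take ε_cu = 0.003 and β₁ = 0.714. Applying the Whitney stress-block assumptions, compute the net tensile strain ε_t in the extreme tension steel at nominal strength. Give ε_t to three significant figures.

a = A_s f_y/(0.85 f'_c b) = 85.42 mm.
β₁ = 0.714, so c = a/β₁ = 85.42/0.714 = 119.64 mm.
From the linear strain diagram with ε_cu = 0.003: ε_t = 0.003 (d − c)/c = 0.003 × (410 − 119.64)/119.64 = 0.00728.
Since ε_t ≥ 0.005, the section is tension-controlled.

ε_t ≈ 0.00728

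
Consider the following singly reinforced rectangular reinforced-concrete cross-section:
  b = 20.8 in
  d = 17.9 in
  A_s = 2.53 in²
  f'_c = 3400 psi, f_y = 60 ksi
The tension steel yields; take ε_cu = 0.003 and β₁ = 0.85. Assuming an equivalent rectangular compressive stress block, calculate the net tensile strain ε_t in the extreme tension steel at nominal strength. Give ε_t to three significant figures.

ε_t ≈ 0.0151

a = A_s f_y/(0.85 f'_c b) = 2.525 in.
β₁ = 0.85, so c = a/β₁ = 2.525/0.85 = 2.971 in.
From the linear strain diagram with ε_cu = 0.003: ε_t = 0.003 (d − c)/c = 0.003 × (17.9 − 2.971)/2.971 = 0.0151.
Since ε_t ≥ 0.005, the section is tension-controlled.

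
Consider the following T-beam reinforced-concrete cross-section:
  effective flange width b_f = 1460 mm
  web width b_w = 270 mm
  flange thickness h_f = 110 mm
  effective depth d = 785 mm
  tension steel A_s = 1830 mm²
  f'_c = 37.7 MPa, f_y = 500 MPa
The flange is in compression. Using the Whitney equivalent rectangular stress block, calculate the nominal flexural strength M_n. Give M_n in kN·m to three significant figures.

M_n ≈ 709 kN·m

Tension: T = A_s f_y = 1830 × 500 = 915000 N.
Try a within the flange: a = T/(0.85 f'_c b_f) = 915000/(0.85 × 37.7 × 1460) = 19.56 mm.
Since a = 19.56 ≤ h_f = 110 mm, the stress block lies entirely in the flange; analyse as a rectangular beam of width b_f.
M_n = T(d − a/2) = 915000 × (785 − 9.78) = 709.33 × 10⁶ N·mm.
M_n = 709.33 kN·m.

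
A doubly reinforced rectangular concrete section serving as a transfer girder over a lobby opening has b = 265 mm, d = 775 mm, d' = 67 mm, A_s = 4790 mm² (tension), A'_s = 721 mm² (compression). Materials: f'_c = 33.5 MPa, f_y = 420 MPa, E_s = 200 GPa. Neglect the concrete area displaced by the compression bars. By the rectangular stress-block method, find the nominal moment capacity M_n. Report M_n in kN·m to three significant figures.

Assume both tension and compression steel yield.
Net tension couple steel: A_s − A'_s = 4069 mm².
a = (A_s − A'_s) f_y / (0.85 f'_c b) = 1708980/(0.85 × 33.5 × 265) = 226.48 mm.
c = a/β₁ = 226.48/0.811 = 279.26 mm; ε'_s = 0.003(c − d')/c = 0.0023 ≥ f_y/E_s = 0.0021, so compression steel does yield.
M_n = (A_s − A'_s) f_y (d − a/2) + A'_s f_y (d − d') = [1708980 × (775 − 113.24) + 302820 × (775 − 67)] × 10⁻⁶ = 1130.93 + 214.40 = 1345.33 kN·m.

M_n ≈ 1350 kN·m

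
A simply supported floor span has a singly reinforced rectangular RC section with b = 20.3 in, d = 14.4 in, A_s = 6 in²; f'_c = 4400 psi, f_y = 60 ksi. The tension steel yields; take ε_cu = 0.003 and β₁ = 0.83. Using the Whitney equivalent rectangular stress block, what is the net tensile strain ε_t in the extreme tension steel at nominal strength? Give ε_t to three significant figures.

a = A_s f_y/(0.85 f'_c b) = 4.742 in.
β₁ = 0.83, so c = a/β₁ = 4.742/0.83 = 5.713 in.
From the linear strain diagram with ε_cu = 0.003: ε_t = 0.003 (d − c)/c = 0.003 × (14.4 − 5.713)/5.713 = 0.00456.
ε_t is between 0.004 and 0.005 — transition zone.

ε_t ≈ 0.00456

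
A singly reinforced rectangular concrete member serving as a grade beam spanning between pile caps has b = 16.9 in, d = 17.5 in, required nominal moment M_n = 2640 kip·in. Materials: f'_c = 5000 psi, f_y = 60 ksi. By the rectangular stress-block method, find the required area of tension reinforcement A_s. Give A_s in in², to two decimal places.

From M_n = 0.85 f'_c a b (d − a/2):
a = d − √(d² − 2M_n/(0.85 f'_c b)) = 17.5 − √(17.5² − 2 × 2640/(0.85 × 5 × 16.9)) = 2.244 in.
A_s = 0.85 f'_c a b / f_y = 0.85 × 5 × 2.244 × 16.9 / 60 = 2.686 in².

A_s ≈ 2.69 in²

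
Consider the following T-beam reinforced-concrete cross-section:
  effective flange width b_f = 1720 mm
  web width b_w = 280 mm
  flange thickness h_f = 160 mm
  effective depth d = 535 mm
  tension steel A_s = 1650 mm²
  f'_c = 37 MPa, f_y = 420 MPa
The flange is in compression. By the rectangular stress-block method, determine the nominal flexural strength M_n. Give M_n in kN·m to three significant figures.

Tension: T = A_s f_y = 1650 × 420 = 693000 N.
Try a within the flange: a = T/(0.85 f'_c b_f) = 693000/(0.85 × 37 × 1720) = 12.81 mm.
Since a = 12.81 ≤ h_f = 160 mm, the stress block lies entirely in the flange; analyse as a rectangular beam of width b_f.
M_n = T(d − a/2) = 693000 × (535 − 6.405) = 366.32 × 10⁶ N·mm.
M_n = 366.32 kN·m.

M_n ≈ 366 kN·m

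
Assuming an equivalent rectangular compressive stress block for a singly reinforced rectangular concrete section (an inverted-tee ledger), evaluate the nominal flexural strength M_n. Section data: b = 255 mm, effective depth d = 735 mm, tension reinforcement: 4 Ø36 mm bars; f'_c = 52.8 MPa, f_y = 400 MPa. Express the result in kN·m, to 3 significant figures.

M_n ≈ 1080 kN·m

A_s = 4 × 1018 = 4072 mm².
T = A_s f_y = 4072 × 400 = 1628800 N = 1628.8 kN.
From C = T: a = T/(0.85 f'_c b) = 1628800/(0.85 × 52.8 × 255) = 142.32 mm.
M_n = T(d − a/2) = 1628.8 kN × (735 − 71.16) mm = 1081.26 kN·m.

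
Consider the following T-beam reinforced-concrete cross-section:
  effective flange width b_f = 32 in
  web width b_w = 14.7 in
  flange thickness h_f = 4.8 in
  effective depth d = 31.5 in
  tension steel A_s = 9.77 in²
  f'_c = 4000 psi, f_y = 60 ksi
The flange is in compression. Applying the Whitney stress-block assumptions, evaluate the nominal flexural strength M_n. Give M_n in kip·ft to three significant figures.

Tension: T = A_s f_y = 9.77 × 60 = 586.2 kips.
Try a within the flange: a = T/(0.85 f'_c b_f) = 586.2/(0.85 × 4 × 32) = 5.388 in.
a = 5.388 > h_f = 4.8 in: the block extends into the web. Split into flange-overhang and web parts.
C_f = 0.85 f'_c (b_f − b_w) h_f = 0.85 × 4 × (32 − 14.7) × 4.8 = 282.3 kips.
Remaining web compression depth: a_w = (T − C_f)/(0.85 f'_c b_w) = (586.2 − 282.3)/(0.85 × 4 × 14.7) = 6.080 in.
M_n = C_f(d − h_f/2) + (T − C_f)(d − a_w/2) = 282.3 × (31.5 − 2.4) + 303.9 × (31.5 − 3.04) = 8214.9 + 8649.0 = 16863.9 kip·in.
M_n = 16863.9/12 = 1405.33 kip·ft.

M_n ≈ 1410 kip·ft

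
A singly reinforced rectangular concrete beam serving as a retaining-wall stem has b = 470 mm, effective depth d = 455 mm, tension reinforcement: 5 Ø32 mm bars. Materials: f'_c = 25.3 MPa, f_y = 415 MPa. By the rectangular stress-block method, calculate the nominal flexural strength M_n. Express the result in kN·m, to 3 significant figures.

M_n ≈ 621 kN·m

A_s = 5 × 804 = 4020 mm².
T = A_s f_y = 4020 × 415 = 1668300 N = 1668.3 kN.
From C = T: a = T/(0.85 f'_c b) = 1668300/(0.85 × 25.3 × 470) = 165.06 mm.
M_n = T(d − a/2) = 1668.3 kN × (455 − 82.53) mm = 621.39 kN·m.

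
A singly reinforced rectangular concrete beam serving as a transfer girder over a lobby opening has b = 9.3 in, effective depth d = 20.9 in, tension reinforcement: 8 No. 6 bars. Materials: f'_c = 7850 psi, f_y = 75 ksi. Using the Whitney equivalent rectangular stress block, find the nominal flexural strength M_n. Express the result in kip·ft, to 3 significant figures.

M_n ≈ 413 kip·ft

A_s = 8 × 0.44 = 3.52 in².
T = A_s f_y = 3.52 × 75 = 264 kips.
a = T/(0.85 f'_c b) = 264/(0.85 × 7.85 × 9.3) = 4.254 in.
M_n = T(d − a/2) = 264 × (20.9 − 2.127) = 4956.1 kip·in = 4956.1/12 = 413.01 kip·ft.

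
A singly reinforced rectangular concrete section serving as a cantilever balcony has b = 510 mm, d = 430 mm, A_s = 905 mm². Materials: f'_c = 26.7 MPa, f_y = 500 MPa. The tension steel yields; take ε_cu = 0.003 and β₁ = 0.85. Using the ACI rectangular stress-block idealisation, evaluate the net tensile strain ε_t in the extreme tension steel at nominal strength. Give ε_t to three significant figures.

ε_t ≈ 0.0250

a = A_s f_y/(0.85 f'_c b) = 39.09 mm.
β₁ = 0.85, so c = a/β₁ = 39.09/0.85 = 45.99 mm.
From the linear strain diagram with ε_cu = 0.003: ε_t = 0.003 (d − c)/c = 0.003 × (430 − 45.99)/45.99 = 0.0250.
Since ε_t ≥ 0.005, the section is tension-controlled.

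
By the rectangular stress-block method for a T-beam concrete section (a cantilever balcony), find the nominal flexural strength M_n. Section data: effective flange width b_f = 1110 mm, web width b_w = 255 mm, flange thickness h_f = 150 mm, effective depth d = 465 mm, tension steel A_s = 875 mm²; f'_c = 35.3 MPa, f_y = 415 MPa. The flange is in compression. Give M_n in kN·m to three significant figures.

Tension: T = A_s f_y = 875 × 415 = 363125 N.
Try a within the flange: a = T/(0.85 f'_c b_f) = 363125/(0.85 × 35.3 × 1110) = 10.90 mm.
Since a = 10.90 ≤ h_f = 150 mm, the stress block lies entirely in the flange; analyse as a rectangular beam of width b_f.
M_n = T(d − a/2) = 363125 × (465 − 5.45) = 166.87 × 10⁶ N·mm.
M_n = 166.87 kN·m.

M_n ≈ 167 kN·m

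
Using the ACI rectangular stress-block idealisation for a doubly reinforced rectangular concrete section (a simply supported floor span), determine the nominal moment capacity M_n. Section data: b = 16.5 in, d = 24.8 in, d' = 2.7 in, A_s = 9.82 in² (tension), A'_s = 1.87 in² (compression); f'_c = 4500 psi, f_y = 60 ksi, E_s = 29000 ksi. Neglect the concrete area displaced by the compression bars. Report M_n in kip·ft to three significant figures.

Assume both steels yield.
a = (A_s − A'_s) f_y/(0.85 f'_c b) = (9.82 − 1.87) × 60/(0.85 × 4.5 × 16.5) = 7.558 in.
c = a/β₁ = 7.558/0.825 = 9.161 in; ε'_s = 0.003(c − d')/c = 0.0021 ≥ ε_y = 0.0021, so the compression steel yields.
M_n = (A_s − A'_s) f_y (d − a/2) + A'_s f_y (d − d') = 477 × (24.8 − 3.779) + 112.2 × (24.8 − 2.7) = 10027.0 + 2479.6 = 12506.6 kip·in = 12506.6/12 = 1042.22 kip·ft.

M_n ≈ 1040 kip·ft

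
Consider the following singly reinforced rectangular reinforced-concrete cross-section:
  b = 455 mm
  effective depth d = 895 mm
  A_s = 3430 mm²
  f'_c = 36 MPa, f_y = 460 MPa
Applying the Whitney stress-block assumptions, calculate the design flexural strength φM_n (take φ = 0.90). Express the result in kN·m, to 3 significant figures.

φM_n ≈ 1190 kN·m

T = A_s f_y = 3430 × 460 = 1577800 N = 1577.8 kN.
From C = T: a = T/(0.85 f'_c b) = 1577800/(0.85 × 36 × 455) = 113.32 mm.
M_n = T(d − a/2) = 1577.8 kN × (895 − 56.66) mm = 1322.73 kN·m.
φM_n = 0.90 × 1322.73 = 1190.46 kN·m.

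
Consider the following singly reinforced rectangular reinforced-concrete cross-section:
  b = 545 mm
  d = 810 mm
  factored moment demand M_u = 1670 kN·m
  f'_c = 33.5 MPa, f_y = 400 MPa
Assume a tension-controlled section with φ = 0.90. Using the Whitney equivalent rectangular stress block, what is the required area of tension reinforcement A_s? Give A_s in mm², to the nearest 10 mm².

A_s ≈ 6370 mm²

M_n = M_u/φ = 1670/0.90 = 1855.56 kN·m.
With M_n = 0.85 f'_c a b (d − a/2), solve the quadratic for a:
a = d − √(d² − 2M_n/(0.85 f'_c b)) = 810 − √(810² − 2 × 1855.56×10⁶/(0.85 × 33.5 × 545)) = 164.27 mm.
A_s = 0.85 f'_c a b / f_y = 0.85 × 33.5 × 164.27 × 545 / 400 = 6373.2 mm².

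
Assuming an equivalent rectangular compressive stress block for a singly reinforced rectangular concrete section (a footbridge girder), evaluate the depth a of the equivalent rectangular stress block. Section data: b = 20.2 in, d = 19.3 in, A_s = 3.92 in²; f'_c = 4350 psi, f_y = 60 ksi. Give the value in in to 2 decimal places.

T = A_s f_y = 3.92 × 60 = 235.2 kips.
a = T/(0.85 f'_c b) = 235.2/(0.85 × 4.35 × 20.2) = 3.15 in.

a ≈ 3.15 in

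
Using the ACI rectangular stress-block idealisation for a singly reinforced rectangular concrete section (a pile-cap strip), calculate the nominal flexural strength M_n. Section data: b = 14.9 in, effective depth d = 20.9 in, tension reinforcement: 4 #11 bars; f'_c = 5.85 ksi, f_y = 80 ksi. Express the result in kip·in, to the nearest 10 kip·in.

M_n ≈ 8750 kip·in

A_s = 4 × 1.56 = 6.24 in².
T = A_s f_y = 6.24 × 80 = 499.2 kips.
a = T/(0.85 f'_c b) = 499.2/(0.85 × 5.85 × 14.9) = 6.738 in.
M_n = T(d − a/2) = 499.2 × (20.9 − 3.369) = 8751.5 kip·in.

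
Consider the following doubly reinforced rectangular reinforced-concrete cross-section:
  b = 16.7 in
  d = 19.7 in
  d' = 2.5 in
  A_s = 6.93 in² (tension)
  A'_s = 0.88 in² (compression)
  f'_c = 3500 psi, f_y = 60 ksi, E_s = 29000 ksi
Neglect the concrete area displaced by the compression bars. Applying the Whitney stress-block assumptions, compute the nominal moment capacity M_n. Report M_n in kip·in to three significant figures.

Assume both steels yield.
a = (A_s − A'_s) f_y/(0.85 f'_c b) = (6.93 − 0.88) × 60/(0.85 × 3.5 × 16.7) = 7.306 in.
c = a/β₁ = 7.306/0.85 = 8.595 in; ε'_s = 0.003(c − d')/c = 0.0021 ≥ ε_y = 0.0021, so the compression steel yields.
M_n = (A_s − A'_s) f_y (d − a/2) + A'_s f_y (d − d') = 363 × (19.7 − 3.653) + 52.8 × (19.7 − 2.5) = 5825.1 + 908.2 = 6733.3 kip·in.

M_n ≈ 6730 kip·in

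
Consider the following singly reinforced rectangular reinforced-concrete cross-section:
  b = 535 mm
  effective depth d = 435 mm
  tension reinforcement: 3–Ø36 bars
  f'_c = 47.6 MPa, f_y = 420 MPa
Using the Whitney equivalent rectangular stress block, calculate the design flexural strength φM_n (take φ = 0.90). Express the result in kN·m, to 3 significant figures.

A_s = 3 × 1018 = 3054 mm².
T = A_s f_y = 3054 × 420 = 1282680 N = 1282.68 kN.
From C = T: a = T/(0.85 f'_c b) = 1282680/(0.85 × 47.6 × 535) = 59.26 mm.
M_n = T(d − a/2) = 1282.68 kN × (435 − 29.63) mm = 519.96 kN·m.
φM_n = 0.90 × 519.96 = 467.96 kN·m.

φM_n ≈ 468 kN·m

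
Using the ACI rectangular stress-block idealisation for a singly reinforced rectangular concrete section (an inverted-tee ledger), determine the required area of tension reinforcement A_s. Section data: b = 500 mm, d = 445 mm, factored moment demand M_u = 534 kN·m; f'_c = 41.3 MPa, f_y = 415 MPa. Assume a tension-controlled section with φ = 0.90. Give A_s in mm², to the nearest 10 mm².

A_s ≈ 3550 mm²

M_n = M_u/φ = 534/0.90 = 593.333 kN·m.
With M_n = 0.85 f'_c a b (d − a/2), solve the quadratic for a:
a = d − √(d² − 2M_n/(0.85 f'_c b)) = 445 − √(445² − 2 × 593.333×10⁶/(0.85 × 41.3 × 500)) = 83.87 mm.
A_s = 0.85 f'_c a b / f_y = 0.85 × 41.3 × 83.87 × 500 / 415 = 3547.3 mm².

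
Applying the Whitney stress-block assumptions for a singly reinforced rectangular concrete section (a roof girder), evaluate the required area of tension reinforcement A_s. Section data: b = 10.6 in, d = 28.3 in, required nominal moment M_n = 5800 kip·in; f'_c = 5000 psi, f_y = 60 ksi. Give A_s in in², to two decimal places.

From M_n = 0.85 f'_c a b (d − a/2):
a = d − √(d² − 2M_n/(0.85 f'_c b)) = 28.3 − √(28.3² − 2 × 5800/(0.85 × 5 × 10.6)) = 4.989 in.
A_s = 0.85 f'_c a b / f_y = 0.85 × 5 × 4.989 × 10.6 / 60 = 3.746 in².

A_s ≈ 3.75 in²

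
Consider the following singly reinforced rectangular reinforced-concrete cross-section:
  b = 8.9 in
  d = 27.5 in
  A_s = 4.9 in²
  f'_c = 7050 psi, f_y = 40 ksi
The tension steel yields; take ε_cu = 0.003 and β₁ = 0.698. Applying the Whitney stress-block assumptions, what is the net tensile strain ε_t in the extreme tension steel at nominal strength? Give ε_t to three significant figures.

ε_t ≈ 0.0127

a = A_s f_y/(0.85 f'_c b) = 3.675 in.
β₁ = 0.698, so c = a/β₁ = 3.675/0.698 = 5.265 in.
From the linear strain diagram with ε_cu = 0.003: ε_t = 0.003 (d − c)/c = 0.003 × (27.5 − 5.265)/5.265 = 0.0127.
Since ε_t ≥ 0.005, the section is tension-controlled.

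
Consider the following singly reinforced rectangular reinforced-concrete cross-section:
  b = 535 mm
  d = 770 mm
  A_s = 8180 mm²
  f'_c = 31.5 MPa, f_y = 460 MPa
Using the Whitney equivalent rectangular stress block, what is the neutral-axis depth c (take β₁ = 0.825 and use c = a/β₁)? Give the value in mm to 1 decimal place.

T = A_s f_y = 8180 × 460 = 3762800 N = 3762.8 kN.
Setting C = 0.85 f'_c a b equal to T: a = 3762800/(0.85 × 31.5 × 535) = 262.681 mm.
With β₁ = 0.825, c = a/β₁ = 262.681/0.825 = 318.4 mm.

c ≈ 318.4 mm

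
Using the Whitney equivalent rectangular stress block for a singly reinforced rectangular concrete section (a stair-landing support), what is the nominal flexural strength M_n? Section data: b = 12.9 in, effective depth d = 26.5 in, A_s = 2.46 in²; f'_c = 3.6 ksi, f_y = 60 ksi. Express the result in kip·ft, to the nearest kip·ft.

T = A_s f_y = 2.46 × 60 = 147.6 kips.
a = T/(0.85 f'_c b) = 147.6/(0.85 × 3.6 × 12.9) = 3.739 in.
M_n = T(d − a/2) = 147.6 × (26.5 − 1.8695) = 3635.5 kip·in = 3635.5/12 = 302.96 kip·ft.

M_n ≈ 303 kip·ft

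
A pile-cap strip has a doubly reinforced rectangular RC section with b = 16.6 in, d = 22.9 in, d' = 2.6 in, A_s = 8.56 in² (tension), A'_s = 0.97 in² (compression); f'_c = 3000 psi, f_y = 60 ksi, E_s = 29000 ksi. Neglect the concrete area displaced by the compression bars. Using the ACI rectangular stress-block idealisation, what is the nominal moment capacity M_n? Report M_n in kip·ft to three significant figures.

M_n ≈ 763 kip·ft

Assume both steels yield.
a = (A_s − A'_s) f_y/(0.85 f'_c b) = (8.56 − 0.97) × 60/(0.85 × 3 × 16.6) = 10.758 in.
c = a/β₁ = 10.758/0.85 = 12.656 in; ε'_s = 0.003(c − d')/c = 0.0024 ≥ ε_y = 0.0021, so the compression steel yields.
M_n = (A_s − A'_s) f_y (d − a/2) + A'_s f_y (d − d') = 455.4 × (22.9 − 5.379) + 58.2 × (22.9 − 2.6) = 7979.1 + 1181.5 = 9160.6 kip·in = 9160.6/12 = 763.38 kip·ft.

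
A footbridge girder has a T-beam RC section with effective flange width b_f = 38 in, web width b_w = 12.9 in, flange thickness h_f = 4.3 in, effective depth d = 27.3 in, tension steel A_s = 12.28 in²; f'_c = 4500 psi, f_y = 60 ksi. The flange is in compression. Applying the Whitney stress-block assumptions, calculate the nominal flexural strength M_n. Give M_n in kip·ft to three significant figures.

Tension: T = A_s f_y = 12.28 × 60 = 736.8 kips.
Try a within the flange: a = T/(0.85 f'_c b_f) = 736.8/(0.85 × 4.5 × 38) = 5.069 in.
a = 5.069 > h_f = 4.3 in: the block extends into the web. Split into flange-overhang and web parts.
C_f = 0.85 f'_c (b_f − b_w) h_f = 0.85 × 4.5 × (38 − 12.9) × 4.3 = 412.8 kips.
Remaining web compression depth: a_w = (T − C_f)/(0.85 f'_c b_w) = (736.8 − 412.8)/(0.85 × 4.5 × 12.9) = 6.566 in.
M_n = C_f(d − h_f/2) + (T − C_f)(d − a_w/2) = 412.8 × (27.3 − 2.15) + 324 × (27.3 − 3.283) = 10381.9 + 7781.5 = 18163.4 kip·in.
M_n = 18163.4/12 = 1513.62 kip·ft.

M_n ≈ 1510 kip·ft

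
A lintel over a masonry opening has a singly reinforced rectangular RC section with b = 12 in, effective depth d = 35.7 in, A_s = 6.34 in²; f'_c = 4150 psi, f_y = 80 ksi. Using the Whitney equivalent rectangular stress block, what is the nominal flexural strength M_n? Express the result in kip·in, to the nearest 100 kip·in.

T = A_s f_y = 6.34 × 80 = 507.2 kips.
a = T/(0.85 f'_c b) = 507.2/(0.85 × 4.15 × 12) = 11.982 in.
M_n = T(d − a/2) = 507.2 × (35.7 − 5.991) = 15068.4 kip·in.

M_n ≈ 15100 kip·in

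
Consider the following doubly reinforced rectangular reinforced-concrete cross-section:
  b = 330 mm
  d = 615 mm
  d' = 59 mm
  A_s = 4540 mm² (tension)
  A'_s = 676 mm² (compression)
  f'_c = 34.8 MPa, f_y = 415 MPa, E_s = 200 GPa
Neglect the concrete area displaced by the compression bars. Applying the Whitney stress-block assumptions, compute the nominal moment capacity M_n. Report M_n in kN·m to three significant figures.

M_n ≈ 1010 kN·m

Assume both tension and compression steel yield.
Net tension couple steel: A_s − A'_s = 3864 mm².
a = (A_s − A'_s) f_y / (0.85 f'_c b) = 1603560/(0.85 × 34.8 × 330) = 164.28 mm.
c = a/β₁ = 164.28/0.801 = 205.09 mm; ε'_s = 0.003(c − d')/c = 0.0021 ≥ f_y/E_s = 0.0021, so compression steel does yield.
M_n = (A_s − A'_s) f_y (d − a/2) + A'_s f_y (d − d') = [1603560 × (615 − 82.14) + 280540 × (615 − 59)] × 10⁻⁶ = 854.47 + 155.98 = 1010.45 kN·m.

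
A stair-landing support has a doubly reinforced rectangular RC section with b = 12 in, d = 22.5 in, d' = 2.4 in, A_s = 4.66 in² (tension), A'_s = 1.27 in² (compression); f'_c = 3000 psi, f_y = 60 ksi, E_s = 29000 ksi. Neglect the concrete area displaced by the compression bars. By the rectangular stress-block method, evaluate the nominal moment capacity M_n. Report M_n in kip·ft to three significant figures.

M_n ≈ 453 kip·ft

Assume both steels yield.
a = (A_s − A'_s) f_y/(0.85 f'_c b) = (4.66 − 1.27) × 60/(0.85 × 3 × 12) = 6.647 in.
c = a/β₁ = 6.647/0.85 = 7.820 in; ε'_s = 0.003(c − d')/c = 0.0021 ≥ ε_y = 0.0021, so the compression steel yields.
M_n = (A_s − A'_s) f_y (d − a/2) + A'_s f_y (d − d') = 203.4 × (22.5 − 3.3235) + 76.2 × (22.5 − 2.4) = 3900.5 + 1531.6 = 5432.1 kip·in = 5432.1/12 = 452.68 kip·ft.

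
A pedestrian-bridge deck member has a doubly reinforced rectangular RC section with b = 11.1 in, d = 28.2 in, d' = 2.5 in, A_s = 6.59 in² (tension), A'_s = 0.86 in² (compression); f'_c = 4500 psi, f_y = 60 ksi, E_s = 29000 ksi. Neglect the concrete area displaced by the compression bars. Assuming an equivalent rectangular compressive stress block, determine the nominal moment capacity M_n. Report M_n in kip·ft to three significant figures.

M_n ≈ 802 kip·ft

Assume both steels yield.
a = (A_s − A'_s) f_y/(0.85 f'_c b) = (6.59 − 0.86) × 60/(0.85 × 4.5 × 11.1) = 8.098 in.
c = a/β₁ = 8.098/0.825 = 9.816 in; ε'_s = 0.003(c − d')/c = 0.0022 ≥ ε_y = 0.0021, so the compression steel yields.
M_n = (A_s − A'_s) f_y (d − a/2) + A'_s f_y (d − d') = 343.8 × (28.2 − 4.049) + 51.6 × (28.2 − 2.5) = 8303.1 + 1326.1 = 9629.2 kip·in = 9629.2/12 = 802.43 kip·ft.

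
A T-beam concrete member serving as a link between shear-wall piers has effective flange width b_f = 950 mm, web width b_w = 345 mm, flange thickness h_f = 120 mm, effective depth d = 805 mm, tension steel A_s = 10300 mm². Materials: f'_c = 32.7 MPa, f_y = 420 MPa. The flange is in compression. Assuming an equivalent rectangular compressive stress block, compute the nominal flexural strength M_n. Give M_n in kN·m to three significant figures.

M_n ≈ 3080 kN·m

Tension: T = A_s f_y = 10300 × 420 = 4326000 N.
Try a within the flange: a = T/(0.85 f'_c b_f) = 4326000/(0.85 × 32.7 × 950) = 163.83 mm.
a = 163.83 > h_f = 120 mm: the block extends into the web. Split into flange-overhang and web parts.
C_f = 0.85 f'_c (b_f − b_w) h_f = 0.85 × 32.7 × (950 − 345) × 120 = 2017917 N.
Remaining web compression depth: a_w = (T − C_f)/(0.85 f'_c b_w) = (4326000 − 2017917)/(0.85 × 32.7 × 345) = 240.69 mm.
M_n = C_f(d − h_f/2) + (T − C_f)(d − a_w/2) = 2017917 × (805 − 60) + 2308083 × (805 − 120.345) = 1503.35 + 1580.24 = 3083.59 × 10⁶ N·mm.
M_n = 3083.59 kN·m.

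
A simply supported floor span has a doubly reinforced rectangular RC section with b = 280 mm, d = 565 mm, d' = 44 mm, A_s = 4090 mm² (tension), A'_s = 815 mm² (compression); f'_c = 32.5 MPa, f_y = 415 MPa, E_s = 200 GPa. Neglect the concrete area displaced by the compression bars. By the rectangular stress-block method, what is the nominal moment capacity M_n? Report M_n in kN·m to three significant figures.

M_n ≈ 825 kN·m

Assume both tension and compression steel yield.
Net tension couple steel: A_s − A'_s = 3275 mm².
a = (A_s − A'_s) f_y / (0.85 f'_c b) = 1359125/(0.85 × 32.5 × 280) = 175.71 mm.
c = a/β₁ = 175.71/0.818 = 214.80 mm; ε'_s = 0.003(c − d')/c = 0.0024 ≥ f_y/E_s = 0.0021, so compression steel does yield.
M_n = (A_s − A'_s) f_y (d − a/2) + A'_s f_y (d − d') = [1359125 × (565 − 87.855) + 338225 × (565 − 44)] × 10⁻⁶ = 648.50 + 176.22 = 824.72 kN·m.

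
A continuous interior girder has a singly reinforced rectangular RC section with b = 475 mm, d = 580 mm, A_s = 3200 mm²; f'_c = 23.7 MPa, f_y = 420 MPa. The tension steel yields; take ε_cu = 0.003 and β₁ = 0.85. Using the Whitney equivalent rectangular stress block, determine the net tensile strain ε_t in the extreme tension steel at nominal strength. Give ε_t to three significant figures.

a = A_s f_y/(0.85 f'_c b) = 140.46 mm.
β₁ = 0.85, so c = a/β₁ = 140.46/0.85 = 165.25 mm.
From the linear strain diagram with ε_cu = 0.003: ε_t = 0.003 (d − c)/c = 0.003 × (580 − 165.25)/165.25 = 0.00753.
Since ε_t ≥ 0.005, the section is tension-controlled.

ε_t ≈ 0.00753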